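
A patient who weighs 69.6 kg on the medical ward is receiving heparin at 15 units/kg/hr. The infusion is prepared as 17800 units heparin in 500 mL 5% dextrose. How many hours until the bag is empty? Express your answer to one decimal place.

17.0 hours

Dose = 15 units/kg/hr × 69.6 kg = 1044 units/hr
Concentration = 17800 units ÷ 500 mL = 35.6 units/mL
Rate = 1044 units/hr ÷ 35.6 units/mL = 29.32584 mL/hr
Duration = 500 mL ÷ 29.32584 mL/hr = 17.04981 hr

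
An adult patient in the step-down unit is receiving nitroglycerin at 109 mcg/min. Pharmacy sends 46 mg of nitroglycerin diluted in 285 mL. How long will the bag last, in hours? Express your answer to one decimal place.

109 mcg/min × 60 min/hr = 6540 mcg/hr
Concentration = 46 mg ÷ 285 mL = 0.1614035 mg/mL = 161.4035 mcg/mL
Rate = 6540 mcg/hr ÷ 161.4035 mcg/mL = 40.51957 mL/hr
Duration = 285 mL ÷ 40.51957 mL/hr = 7.033639 hr

7.0 hours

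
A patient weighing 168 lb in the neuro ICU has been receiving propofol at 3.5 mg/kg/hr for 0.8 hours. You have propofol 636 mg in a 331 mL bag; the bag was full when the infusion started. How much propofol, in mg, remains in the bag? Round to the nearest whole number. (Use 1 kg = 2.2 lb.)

422 mg

Weight = 168 lb ÷ 2.2 lb/kg = 76.36364 kg
Dose = 3.5 mg/kg/hr × 76.36364 kg = 267.2727 mg/hr
Concentration = 636 mg ÷ 331 mL = 1.92145 mg/mL
Rate = 267.2727 mg/hr ÷ 1.92145 mg/mL = 139.0995 mL/hr
Volume infused = 139.0995 mL/hr × 0.8 hr = 111.2796 mL
Volume remaining = 331 − 111.2796 = 219.7204 mL
Drug remaining = 219.7204 mL × 1.92145 mg/mL = 422.1818 mg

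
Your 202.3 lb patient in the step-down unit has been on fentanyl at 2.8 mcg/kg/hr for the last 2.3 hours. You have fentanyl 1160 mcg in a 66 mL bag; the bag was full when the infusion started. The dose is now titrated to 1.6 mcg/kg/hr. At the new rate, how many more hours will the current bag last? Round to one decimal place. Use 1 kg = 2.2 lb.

3.9 hours

Initial rate:
Weight = 202.3 lb ÷ 2.2 lb/kg = 91.95455 kg
Dose = 2.8 mcg/kg/hr × 91.95455 kg = 257.4727 mcg/hr
Concentration = 1160 mcg ÷ 66 mL = 17.57576 mcg/mL
Rate = 257.4727 mcg/hr ÷ 17.57576 mcg/mL = 14.64931 mL/hr
Volume infused so far = 14.64931 mL/hr × 2.3 hr = 33.69341 mL
Volume remaining = 66 − 33.69341 = 32.30659 mL
New rate:
Dose = 1.6 mcg/kg/hr × 91.95455 kg = 147.1273 mcg/hr
Rate = 147.1273 mcg/hr ÷ 17.57576 mcg/mL = 8.371034 mL/hr
Time remaining = 32.30659 mL ÷ 8.371034 mL/hr = 3.85933 hr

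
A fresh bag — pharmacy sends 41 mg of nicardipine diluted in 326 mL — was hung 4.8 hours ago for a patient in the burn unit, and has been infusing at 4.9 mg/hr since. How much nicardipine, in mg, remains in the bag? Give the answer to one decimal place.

Concentration = 41 mg ÷ 326 mL = 0.1257669 mg/mL
Rate = 4.9 mg/hr ÷ 0.1257669 mg/mL = 38.96098 mL/hr
Volume infused = 38.96098 mL/hr × 4.8 hr = 187.0127 mL
Volume remaining = 326 − 187.0127 = 138.9873 mL
Drug remaining = 138.9873 mL × 0.1257669 mg/mL = 17.48 mg

17.5 mg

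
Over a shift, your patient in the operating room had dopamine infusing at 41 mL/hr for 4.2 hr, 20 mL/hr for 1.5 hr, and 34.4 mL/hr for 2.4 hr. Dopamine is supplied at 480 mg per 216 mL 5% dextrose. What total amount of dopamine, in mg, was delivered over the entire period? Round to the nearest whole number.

633 mg

Concentration = 480 mg ÷ 216 mL = 2.222222 mg/mL
Stage 1: 41 mL/hr × 4.2 hr = 172.2 mL → 172.2 mL × 2.222222 mg/mL = 382.6667 mg
Stage 2: 20 mL/hr × 1.5 hr = 30 mL → 30 mL × 2.222222 mg/mL = 66.66667 mg
Stage 3: 34.4 mL/hr × 2.4 hr = 82.56 mL → 82.56 mL × 2.222222 mg/mL = 183.4667 mg
Total = 382.6667 + 66.66667 + 183.4667 = 632.8 mg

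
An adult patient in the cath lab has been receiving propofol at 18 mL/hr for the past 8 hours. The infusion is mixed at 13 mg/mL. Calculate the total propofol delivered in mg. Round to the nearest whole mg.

Drug rate = 18 mL/hr × 13 mg/mL = 234 mg/hr
Total = 234 mg/hr × 8 hr = 1872 mg

1872 mg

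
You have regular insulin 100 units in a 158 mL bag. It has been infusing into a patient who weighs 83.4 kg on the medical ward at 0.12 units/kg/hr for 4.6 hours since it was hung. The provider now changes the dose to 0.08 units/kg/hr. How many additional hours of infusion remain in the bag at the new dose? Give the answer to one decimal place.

8.1 hours

Initial rate:
Dose = 0.12 units/kg/hr × 83.4 kg = 10.008 units/hr
Concentration = 100 units ÷ 158 mL = 0.6329114 units/mL
Rate = 10.008 units/hr ÷ 0.6329114 units/mL = 15.81264 mL/hr
Volume infused so far = 15.81264 mL/hr × 4.6 hr = 72.73814 mL
Volume remaining = 158 − 72.73814 = 85.26186 mL
New rate:
Dose = 0.08 units/kg/hr × 83.4 kg = 6.672 units/hr
Rate = 6.672 units/hr ÷ 0.6329114 units/mL = 10.54176 mL/hr
Time remaining = 85.26186 mL ÷ 10.54176 mL/hr = 8.08801 hr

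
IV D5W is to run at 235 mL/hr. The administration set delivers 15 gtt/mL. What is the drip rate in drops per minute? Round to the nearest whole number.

235 mL/hr ÷ 60 min/hr = 3.916667 mL/min
3.916667 mL/min × 15 gtt/mL = 58.75 gtt/min

59 gtt/min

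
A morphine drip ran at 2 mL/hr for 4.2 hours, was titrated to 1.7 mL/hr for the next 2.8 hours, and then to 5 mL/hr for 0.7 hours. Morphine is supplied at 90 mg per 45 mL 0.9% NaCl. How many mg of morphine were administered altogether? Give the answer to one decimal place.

Concentration = 90 mg ÷ 45 mL = 2 mg/mL
Stage 1: 2 mL/hr × 4.2 hr = 8.4 mL → 8.4 mL × 2 mg/mL = 16.8 mg
Stage 2: 1.7 mL/hr × 2.8 hr = 4.76 mL → 4.76 mL × 2 mg/mL = 9.52 mg
Stage 3: 5 mL/hr × 0.7 hr = 3.5 mL → 3.5 mL × 2 mg/mL = 7 mg
Total = 16.8 + 9.52 + 7 = 33.32 mg

33.3 mg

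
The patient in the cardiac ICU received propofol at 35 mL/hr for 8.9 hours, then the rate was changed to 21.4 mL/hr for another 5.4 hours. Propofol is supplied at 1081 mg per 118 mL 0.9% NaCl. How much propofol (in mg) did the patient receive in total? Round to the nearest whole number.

Concentration = 1081 mg ÷ 118 mL = 9.161017 mg/mL
Stage 1: 35 mL/hr × 8.9 hr = 311.5 mL → 311.5 mL × 9.161017 mg/mL = 2853.657 mg
Stage 2: 21.4 mL/hr × 5.4 hr = 115.56 mL → 115.56 mL × 9.161017 mg/mL = 1058.647 mg
Total = 2853.657 + 1058.647 = 3912.304 mg

3912 mg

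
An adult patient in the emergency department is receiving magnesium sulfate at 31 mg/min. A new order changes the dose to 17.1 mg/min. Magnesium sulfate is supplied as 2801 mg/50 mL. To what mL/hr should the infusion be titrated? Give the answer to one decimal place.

18.3 mL/hr

17.1 mg/min × 60 min/hr = 1026 mg/hr
Concentration = 2801 mg ÷ 50 mL = 56.02 mg/mL
Rate = 1026 mg/hr ÷ 56.02 mg/mL = 18.31489 mL/hr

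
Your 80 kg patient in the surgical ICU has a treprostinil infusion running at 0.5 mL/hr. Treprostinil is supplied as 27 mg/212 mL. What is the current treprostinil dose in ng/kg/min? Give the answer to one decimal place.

13.3 ng/kg/min

Concentration = 27 mg ÷ 212 mL = 0.1273585 mg/mL = 127358.5 ng/mL
Drug rate = 0.5 mL/hr × 127358.5 ng/mL = 63679.25 ng/hr
63679.25 ng/hr ÷ 60 min/hr = 1061.321 ng/min
1061.321 ng/min ÷ 80 kg = 13.26651 ng/kg/min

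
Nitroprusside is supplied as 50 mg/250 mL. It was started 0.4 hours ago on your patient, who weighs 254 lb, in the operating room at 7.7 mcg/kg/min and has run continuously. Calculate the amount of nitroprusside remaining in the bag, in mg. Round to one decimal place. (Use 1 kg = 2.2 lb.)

28.7 mg

Weight = 254 lb ÷ 2.2 lb/kg = 115.4545 kg
Dose = 7.7 mcg/kg/min × 115.4545 kg = 889 mcg/min
889 mcg/min × 60 min/hr = 53340 mcg/hr
Concentration = 50 mg ÷ 250 mL = 0.2 mg/mL = 200 mcg/mL
Rate = 53340 mcg/hr ÷ 200 mcg/mL = 266.7 mL/hr
Volume infused = 266.7 mL/hr × 0.4 hr = 106.68 mL
Volume remaining = 250 − 106.68 = 143.32 mL
Drug remaining = 143.32 mL × 200 mcg/mL = 28664 mcg = 28.664 mg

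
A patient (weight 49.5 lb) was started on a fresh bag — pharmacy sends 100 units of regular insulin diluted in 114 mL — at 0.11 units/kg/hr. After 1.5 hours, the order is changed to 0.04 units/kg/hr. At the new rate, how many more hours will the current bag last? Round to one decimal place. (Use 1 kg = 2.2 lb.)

Initial rate:
Weight = 49.5 lb ÷ 2.2 lb/kg = 22.5 kg
Dose = 0.11 units/kg/hr × 22.5 kg = 2.475 units/hr
Concentration = 100 units ÷ 114 mL = 0.877193 units/mL
Rate = 2.475 units/hr ÷ 0.877193 units/mL = 2.8215 mL/hr
Volume infused so far = 2.8215 mL/hr × 1.5 hr = 4.23225 mL
Volume remaining = 114 − 4.23225 = 109.7678 mL
New rate:
Dose = 0.04 units/kg/hr × 22.5 kg = 0.9 units/hr
Rate = 0.9 units/hr ÷ 0.877193 units/mL = 1.026 mL/hr
Time remaining = 109.7678 mL ÷ 1.026 mL/hr = 106.9861 hr

107.0 hours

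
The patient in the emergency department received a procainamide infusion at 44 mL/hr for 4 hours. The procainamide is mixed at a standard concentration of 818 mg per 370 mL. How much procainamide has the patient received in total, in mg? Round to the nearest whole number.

389 mg

Concentration = 818 mg ÷ 370 mL = 2.210811 mg/mL
Drug rate = 44 mL/hr × 2.210811 mg/mL = 97.27568 mg/hr
Total = 97.27568 mg/hr × 4 hr = 389.1027 mg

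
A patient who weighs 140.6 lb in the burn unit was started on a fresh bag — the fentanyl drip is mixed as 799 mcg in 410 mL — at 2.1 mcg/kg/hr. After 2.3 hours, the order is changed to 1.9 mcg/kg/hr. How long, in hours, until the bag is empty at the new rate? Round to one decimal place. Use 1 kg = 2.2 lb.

4.0 hours

Initial rate:
Weight = 140.6 lb ÷ 2.2 lb/kg = 63.90909 kg
Dose = 2.1 mcg/kg/hr × 63.90909 kg = 134.2091 mcg/hr
Concentration = 799 mcg ÷ 410 mL = 1.94878 mcg/mL
Rate = 134.2091 mcg/hr ÷ 1.94878 mcg/mL = 68.86824 mL/hr
Volume infused so far = 68.86824 mL/hr × 2.3 hr = 158.397 mL
Volume remaining = 410 − 158.397 = 251.603 mL
New rate:
Dose = 1.9 mcg/kg/hr × 63.90909 kg = 121.4273 mcg/hr
Rate = 121.4273 mcg/hr ÷ 1.94878 mcg/mL = 62.30936 mL/hr
Time remaining = 251.603 mL ÷ 62.30936 mL/hr = 4.037965 hr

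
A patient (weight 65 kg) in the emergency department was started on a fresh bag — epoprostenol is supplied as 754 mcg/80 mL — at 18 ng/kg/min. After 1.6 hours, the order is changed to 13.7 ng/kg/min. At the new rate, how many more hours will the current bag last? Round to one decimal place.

12.0 hours

Initial rate:
Dose = 18 ng/kg/min × 65 kg = 1170 ng/min
1170 ng/min × 60 min/hr = 70200 ng/hr
Concentration = 754 mcg ÷ 80 mL = 9.425 mcg/mL = 9425 ng/mL
Rate = 70200 ng/hr ÷ 9425 ng/mL = 7.448276 mL/hr
Volume infused so far = 7.448276 mL/hr × 1.6 hr = 11.91724 mL
Volume remaining = 80 − 11.91724 = 68.08276 mL
New rate:
Dose = 13.7 ng/kg/min × 65 kg = 890.5 ng/min
890.5 ng/min × 60 min/hr = 53430 ng/hr
Rate = 53430 ng/hr ÷ 9425 ng/mL = 5.668966 mL/hr
Time remaining = 68.08276 mL ÷ 5.668966 mL/hr = 12.00973 hr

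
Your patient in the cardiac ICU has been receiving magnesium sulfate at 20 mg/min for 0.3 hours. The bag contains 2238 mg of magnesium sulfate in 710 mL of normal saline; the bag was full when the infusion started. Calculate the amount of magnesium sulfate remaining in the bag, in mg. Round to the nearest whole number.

1878 mg

20 mg/min × 60 min/hr = 1200 mg/hr
Concentration = 2238 mg ÷ 710 mL = 3.152113 mg/mL
Rate = 1200 mg/hr ÷ 3.152113 mg/mL = 380.6971 mL/hr
Volume infused = 380.6971 mL/hr × 0.3 hr = 114.2091 mL
Volume remaining = 710 − 114.2091 = 595.7909 mL
Drug remaining = 595.7909 mL × 3.152113 mg/mL = 1878 mg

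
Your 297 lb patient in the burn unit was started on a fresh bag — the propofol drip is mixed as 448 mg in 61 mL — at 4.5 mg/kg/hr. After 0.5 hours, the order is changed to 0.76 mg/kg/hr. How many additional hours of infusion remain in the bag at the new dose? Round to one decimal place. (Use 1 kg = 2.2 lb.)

1.4 hours

Initial rate:
Weight = 297 lb ÷ 2.2 lb/kg = 135 kg
Dose = 4.5 mg/kg/hr × 135 kg = 607.5 mg/hr
Concentration = 448 mg ÷ 61 mL = 7.344262 mg/mL
Rate = 607.5 mg/hr ÷ 7.344262 mg/mL = 82.71763 mL/hr
Volume infused so far = 82.71763 mL/hr × 0.5 hr = 41.35882 mL
Volume remaining = 61 − 41.35882 = 19.64118 mL
New rate:
Dose = 0.76 mg/kg/hr × 135 kg = 102.6 mg/hr
Rate = 102.6 mg/hr ÷ 7.344262 mg/mL = 13.97009 mL/hr
Time remaining = 19.64118 mL ÷ 13.97009 mL/hr = 1.405945 hr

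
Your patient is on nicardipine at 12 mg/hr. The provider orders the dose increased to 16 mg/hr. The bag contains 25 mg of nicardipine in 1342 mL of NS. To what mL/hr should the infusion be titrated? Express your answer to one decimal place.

Concentration = 25 mg ÷ 1342 mL = 0.01862891 mg/mL
Rate = 16 mg/hr ÷ 0.01862891 mg/mL = 858.88 mL/hr

858.9 mL/hr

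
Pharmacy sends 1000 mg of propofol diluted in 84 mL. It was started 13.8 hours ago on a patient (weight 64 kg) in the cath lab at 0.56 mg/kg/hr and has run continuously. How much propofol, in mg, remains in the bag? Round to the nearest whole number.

Dose = 0.56 mg/kg/hr × 64 kg = 35.84 mg/hr
Concentration = 1000 mg ÷ 84 mL = 11.90476 mg/mL
Rate = 35.84 mg/hr ÷ 11.90476 mg/mL = 3.01056 mL/hr
Volume infused = 3.01056 mL/hr × 13.8 hr = 41.54573 mL
Volume remaining = 84 − 41.54573 = 42.45427 mL
Drug remaining = 42.45427 mL × 11.90476 mg/mL = 505.408 mg

505 mg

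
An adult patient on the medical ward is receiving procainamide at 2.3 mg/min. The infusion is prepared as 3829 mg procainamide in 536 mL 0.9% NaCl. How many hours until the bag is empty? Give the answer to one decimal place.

27.7 hours

2.3 mg/min × 60 min/hr = 138 mg/hr
Concentration = 3829 mg ÷ 536 mL = 7.143657 mg/mL
Rate = 138 mg/hr ÷ 7.143657 mg/mL = 19.31784 mL/hr
Duration = 536 mL ÷ 19.31784 mL/hr = 27.74638 hr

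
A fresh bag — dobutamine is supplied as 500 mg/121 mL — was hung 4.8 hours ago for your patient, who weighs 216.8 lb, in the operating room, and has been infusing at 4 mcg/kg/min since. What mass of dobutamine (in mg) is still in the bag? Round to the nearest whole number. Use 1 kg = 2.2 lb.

Weight = 216.8 lb ÷ 2.2 lb/kg = 98.54545 kg
Dose = 4 mcg/kg/min × 98.54545 kg = 394.1818 mcg/min
394.1818 mcg/min × 60 min/hr = 23650.91 mcg/hr
Concentration = 500 mg ÷ 121 mL = 4.132231 mg/mL = 4132.231 mcg/mL
Rate = 23650.91 mcg/hr ÷ 4132.231 mcg/mL = 5.72352 mL/hr
Volume infused = 5.72352 mL/hr × 4.8 hr = 27.4729 mL
Volume remaining = 121 − 27.4729 = 93.5271 mL
Drug remaining = 93.5271 mL × 4132.231 mcg/mL = 386475.6 mcg = 386.4756 mg

386 mg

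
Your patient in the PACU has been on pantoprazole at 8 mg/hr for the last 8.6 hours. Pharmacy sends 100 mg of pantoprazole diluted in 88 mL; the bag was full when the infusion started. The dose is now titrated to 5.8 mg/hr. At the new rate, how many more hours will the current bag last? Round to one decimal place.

Initial rate:
Concentration = 100 mg ÷ 88 mL = 1.136364 mg/mL
Rate = 8 mg/hr ÷ 1.136364 mg/mL = 7.04 mL/hr
Volume infused so far = 7.04 mL/hr × 8.6 hr = 60.544 mL
Volume remaining = 88 − 60.544 = 27.456 mL
New rate:
Rate = 5.8 mg/hr ÷ 1.136364 mg/mL = 5.104 mL/hr
Time remaining = 27.456 mL ÷ 5.104 mL/hr = 5.37931 hr

5.4 hours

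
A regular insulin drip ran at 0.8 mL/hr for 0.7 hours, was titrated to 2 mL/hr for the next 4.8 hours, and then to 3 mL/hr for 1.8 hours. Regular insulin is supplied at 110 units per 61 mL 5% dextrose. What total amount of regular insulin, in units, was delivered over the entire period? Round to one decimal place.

28.1 units

Concentration = 110 units ÷ 61 mL = 1.803279 units/mL
Stage 1: 0.8 mL/hr × 0.7 hr = 0.56 mL → 0.56 mL × 1.803279 units/mL = 1.009836 units
Stage 2: 2 mL/hr × 4.8 hr = 9.6 mL → 9.6 mL × 1.803279 units/mL = 17.31148 units
Stage 3: 3 mL/hr × 1.8 hr = 5.4 mL → 5.4 mL × 1.803279 units/mL = 9.737705 units
Total = 1.009836 + 17.31148 + 9.737705 = 28.05902 units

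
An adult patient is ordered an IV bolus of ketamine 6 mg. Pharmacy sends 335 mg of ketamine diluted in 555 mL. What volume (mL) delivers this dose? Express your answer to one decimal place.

Concentration = 335 mg ÷ 555 mL = 0.6036036 mg/mL
Volume = 6 mg ÷ 0.6036036 mg/mL = 9.940299 mL

9.9 mL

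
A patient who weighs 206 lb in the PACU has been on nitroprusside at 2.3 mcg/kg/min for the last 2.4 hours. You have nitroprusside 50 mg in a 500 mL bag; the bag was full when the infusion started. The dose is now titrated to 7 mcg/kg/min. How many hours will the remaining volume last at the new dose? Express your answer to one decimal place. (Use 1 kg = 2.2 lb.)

Initial rate:
Weight = 206 lb ÷ 2.2 lb/kg = 93.63636 kg
Dose = 2.3 mcg/kg/min × 93.63636 kg = 215.3636 mcg/min
215.3636 mcg/min × 60 min/hr = 12921.82 mcg/hr
Concentration = 50 mg ÷ 500 mL = 0.1 mg/mL = 100 mcg/mL
Rate = 12921.82 mcg/hr ÷ 100 mcg/mL = 129.2182 mL/hr
Volume infused so far = 129.2182 mL/hr × 2.4 hr = 310.1236 mL
Volume remaining = 500 − 310.1236 = 189.8764 mL
New rate:
Dose = 7 mcg/kg/min × 93.63636 kg = 655.4545 mcg/min
655.4545 mcg/min × 60 min/hr = 39327.27 mcg/hr
Rate = 39327.27 mcg/hr ÷ 100 mcg/mL = 393.2727 mL/hr
Time remaining = 189.8764 mL ÷ 393.2727 mL/hr = 0.4828109 hr

0.5 hours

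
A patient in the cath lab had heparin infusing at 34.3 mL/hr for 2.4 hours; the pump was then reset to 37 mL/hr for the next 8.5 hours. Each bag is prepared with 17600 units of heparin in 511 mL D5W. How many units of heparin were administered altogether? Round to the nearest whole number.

13667 units

Concentration = 17600 units ÷ 511 mL = 34.44227 units/mL
Stage 1: 34.3 mL/hr × 2.4 hr = 82.32 mL → 82.32 mL × 34.44227 units/mL = 2835.288 units
Stage 2: 37 mL/hr × 8.5 hr = 314.5 mL → 314.5 mL × 34.44227 units/mL = 10832.09 units
Total = 2835.288 + 10832.09 = 13667.38 units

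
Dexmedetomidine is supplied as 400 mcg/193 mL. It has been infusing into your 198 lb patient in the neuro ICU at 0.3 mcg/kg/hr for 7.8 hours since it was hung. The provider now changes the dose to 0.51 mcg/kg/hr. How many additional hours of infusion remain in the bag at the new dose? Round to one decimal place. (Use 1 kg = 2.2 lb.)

Initial rate:
Weight = 198 lb ÷ 2.2 lb/kg = 90 kg
Dose = 0.3 mcg/kg/hr × 90 kg = 27 mcg/hr
Concentration = 400 mcg ÷ 193 mL = 2.072539 mcg/mL
Rate = 27 mcg/hr ÷ 2.072539 mcg/mL = 13.0275 mL/hr
Volume infused so far = 13.0275 mL/hr × 7.8 hr = 101.6145 mL
Volume remaining = 193 − 101.6145 = 91.3855 mL
New rate:
Dose = 0.51 mcg/kg/hr × 90 kg = 45.9 mcg/hr
Rate = 45.9 mcg/hr ÷ 2.072539 mcg/mL = 22.14675 mL/hr
Time remaining = 91.3855 mL ÷ 22.14675 mL/hr = 4.126362 hr

4.1 hours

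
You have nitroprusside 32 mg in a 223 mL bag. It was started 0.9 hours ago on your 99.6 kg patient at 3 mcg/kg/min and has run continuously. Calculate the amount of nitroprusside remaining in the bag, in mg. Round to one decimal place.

Dose = 3 mcg/kg/min × 99.6 kg = 298.8 mcg/min
298.8 mcg/min × 60 min/hr = 17928 mcg/hr
Concentration = 32 mg ÷ 223 mL = 0.1434978 mg/mL = 143.4978 mcg/mL
Rate = 17928 mcg/hr ÷ 143.4978 mcg/mL = 124.9357 mL/hr
Volume infused = 124.9357 mL/hr × 0.9 hr = 112.4422 mL
Volume remaining = 223 − 112.4422 = 110.5578 mL
Drug remaining = 110.5578 mL × 143.4978 mcg/mL = 15864.8 mcg = 15.8648 mg

15.9 mg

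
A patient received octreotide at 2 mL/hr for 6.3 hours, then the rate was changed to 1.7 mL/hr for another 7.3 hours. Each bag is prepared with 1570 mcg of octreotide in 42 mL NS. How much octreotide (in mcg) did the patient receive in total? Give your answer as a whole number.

Concentration = 1570 mcg ÷ 42 mL = 37.38095 mcg/mL
Stage 1: 2 mL/hr × 6.3 hr = 12.6 mL → 12.6 mL × 37.38095 mcg/mL = 471 mcg
Stage 2: 1.7 mL/hr × 7.3 hr = 12.41 mL → 12.41 mL × 37.38095 mcg/mL = 463.8976 mcg
Total = 471 + 463.8976 = 934.8976 mcg

935 mcg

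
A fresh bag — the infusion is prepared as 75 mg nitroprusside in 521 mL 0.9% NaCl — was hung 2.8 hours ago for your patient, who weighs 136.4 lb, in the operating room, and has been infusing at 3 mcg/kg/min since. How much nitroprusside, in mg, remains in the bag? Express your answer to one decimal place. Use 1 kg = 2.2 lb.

Weight = 136.4 lb ÷ 2.2 lb/kg = 62 kg
Dose = 3 mcg/kg/min × 62 kg = 186 mcg/min
186 mcg/min × 60 min/hr = 11160 mcg/hr
Concentration = 75 mg ÷ 521 mL = 0.1439539 mg/mL = 143.9539 mcg/mL
Rate = 11160 mcg/hr ÷ 143.9539 mcg/mL = 77.5248 mL/hr
Volume infused = 77.5248 mL/hr × 2.8 hr = 217.0694 mL
Volume remaining = 521 − 217.0694 = 303.9306 mL
Drug remaining = 303.9306 mL × 143.9539 mcg/mL = 43752 mcg = 43.752 mg

43.8 mg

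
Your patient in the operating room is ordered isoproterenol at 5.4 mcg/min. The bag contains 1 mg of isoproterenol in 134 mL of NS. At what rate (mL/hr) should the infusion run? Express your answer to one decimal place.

5.4 mcg/min × 60 min/hr = 324 mcg/hr
Concentration = 1 mg ÷ 134 mL = 0.007462687 mg/mL = 7.462687 mcg/mL
Rate = 324 mcg/hr ÷ 7.462687 mcg/mL = 43.416 mL/hr

43.4 mL/hr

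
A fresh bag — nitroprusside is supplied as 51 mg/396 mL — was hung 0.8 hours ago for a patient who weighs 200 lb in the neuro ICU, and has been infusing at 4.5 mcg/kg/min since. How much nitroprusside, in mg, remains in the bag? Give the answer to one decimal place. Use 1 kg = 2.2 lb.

31.4 mg

Weight = 200 lb ÷ 2.2 lb/kg = 90.90909 kg
Dose = 4.5 mcg/kg/min × 90.90909 kg = 409.0909 mcg/min
409.0909 mcg/min × 60 min/hr = 24545.45 mcg/hr
Concentration = 51 mg ÷ 396 mL = 0.1287879 mg/mL = 128.7879 mcg/mL
Rate = 24545.45 mcg/hr ÷ 128.7879 mcg/mL = 190.5882 mL/hr
Volume infused = 190.5882 mL/hr × 0.8 hr = 152.4706 mL
Volume remaining = 396 − 152.4706 = 243.5294 mL
Drug remaining = 243.5294 mL × 128.7879 mcg/mL = 31363.64 mcg = 31.36364 mg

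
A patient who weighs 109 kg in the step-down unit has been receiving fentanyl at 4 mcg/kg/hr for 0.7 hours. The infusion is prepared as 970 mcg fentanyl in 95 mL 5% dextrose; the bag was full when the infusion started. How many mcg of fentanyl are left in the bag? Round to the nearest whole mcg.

665 mcg

Dose = 4 mcg/kg/hr × 109 kg = 436 mcg/hr
Concentration = 970 mcg ÷ 95 mL = 10.21053 mcg/mL
Rate = 436 mcg/hr ÷ 10.21053 mcg/mL = 42.70103 mL/hr
Volume infused = 42.70103 mL/hr × 0.7 hr = 29.89072 mL
Volume remaining = 95 − 29.89072 = 65.10928 mL
Drug remaining = 65.10928 mL × 10.21053 mcg/mL = 664.8 mcg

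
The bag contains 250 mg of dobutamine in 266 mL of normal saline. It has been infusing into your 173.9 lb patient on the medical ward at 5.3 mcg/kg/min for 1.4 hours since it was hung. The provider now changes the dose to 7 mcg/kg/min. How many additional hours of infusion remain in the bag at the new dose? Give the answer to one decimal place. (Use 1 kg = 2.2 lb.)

Initial rate:
Weight = 173.9 lb ÷ 2.2 lb/kg = 79.04545 kg
Dose = 5.3 mcg/kg/min × 79.04545 kg = 418.9409 mcg/min
418.9409 mcg/min × 60 min/hr = 25136.45 mcg/hr
Concentration = 250 mg ÷ 266 mL = 0.9398496 mg/mL = 939.8496 mcg/mL
Rate = 25136.45 mcg/hr ÷ 939.8496 mcg/mL = 26.74519 mL/hr
Volume infused so far = 26.74519 mL/hr × 1.4 hr = 37.44326 mL
Volume remaining = 266 − 37.44326 = 228.5567 mL
New rate:
Dose = 7 mcg/kg/min × 79.04545 kg = 553.3182 mcg/min
553.3182 mcg/min × 60 min/hr = 33199.09 mcg/hr
Rate = 33199.09 mcg/hr ÷ 939.8496 mcg/mL = 35.32383 mL/hr
Time remaining = 228.5567 mL ÷ 35.32383 mL/hr = 6.470327 hr

6.5 hours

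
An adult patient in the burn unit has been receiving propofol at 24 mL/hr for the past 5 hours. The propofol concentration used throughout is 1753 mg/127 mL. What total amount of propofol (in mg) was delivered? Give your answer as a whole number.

Concentration = 1753 mg ÷ 127 mL = 13.80315 mg/mL
Drug rate = 24 mL/hr × 13.80315 mg/mL = 331.2756 mg/hr
Total = 331.2756 mg/hr × 5 hr = 1656.378 mg

1656 mg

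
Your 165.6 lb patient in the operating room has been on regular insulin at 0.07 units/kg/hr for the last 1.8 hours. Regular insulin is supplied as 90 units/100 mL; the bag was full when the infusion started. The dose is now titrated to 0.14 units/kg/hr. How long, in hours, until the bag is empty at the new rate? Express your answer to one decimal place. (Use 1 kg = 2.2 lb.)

Initial rate:
Weight = 165.6 lb ÷ 2.2 lb/kg = 75.27273 kg
Dose = 0.07 units/kg/hr × 75.27273 kg = 5.269091 units/hr
Concentration = 90 units ÷ 100 mL = 0.9 units/mL
Rate = 5.269091 units/hr ÷ 0.9 units/mL = 5.854545 mL/hr
Volume infused so far = 5.854545 mL/hr × 1.8 hr = 10.53818 mL
Volume remaining = 100 − 10.53818 = 89.46182 mL
New rate:
Dose = 0.14 units/kg/hr × 75.27273 kg = 10.53818 units/hr
Rate = 10.53818 units/hr ÷ 0.9 units/mL = 11.70909 mL/hr
Time remaining = 89.46182 mL ÷ 11.70909 mL/hr = 7.640373 hr

7.6 hours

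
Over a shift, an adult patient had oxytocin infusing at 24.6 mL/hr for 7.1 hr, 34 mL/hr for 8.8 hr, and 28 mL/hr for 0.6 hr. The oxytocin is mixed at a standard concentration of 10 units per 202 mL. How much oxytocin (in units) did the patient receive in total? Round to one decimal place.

Concentration = 10 units ÷ 202 mL = 0.04950495 units/mL
Stage 1: 24.6 mL/hr × 7.1 hr = 174.66 mL → 174.66 mL × 0.04950495 units/mL = 8.646535 units
Stage 2: 34 mL/hr × 8.8 hr = 299.2 mL → 299.2 mL × 0.04950495 units/mL = 14.81188 units
Stage 3: 28 mL/hr × 0.6 hr = 16.8 mL → 16.8 mL × 0.04950495 units/mL = 0.8316832 units
Total = 8.646535 + 14.81188 + 0.8316832 = 24.2901 units

24.3 units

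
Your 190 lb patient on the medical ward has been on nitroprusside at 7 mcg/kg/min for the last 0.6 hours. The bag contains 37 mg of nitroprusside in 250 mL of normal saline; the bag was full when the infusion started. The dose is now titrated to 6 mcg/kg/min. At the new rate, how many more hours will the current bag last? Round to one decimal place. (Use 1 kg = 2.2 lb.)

Initial rate:
Weight = 190 lb ÷ 2.2 lb/kg = 86.36364 kg
Dose = 7 mcg/kg/min × 86.36364 kg = 604.5455 mcg/min
604.5455 mcg/min × 60 min/hr = 36272.73 mcg/hr
Concentration = 37 mg ÷ 250 mL = 0.148 mg/mL = 148 mcg/mL
Rate = 36272.73 mcg/hr ÷ 148 mcg/mL = 245.086 mL/hr
Volume infused so far = 245.086 mL/hr × 0.6 hr = 147.0516 mL
Volume remaining = 250 − 147.0516 = 102.9484 mL
New rate:
Dose = 6 mcg/kg/min × 86.36364 kg = 518.1818 mcg/min
518.1818 mcg/min × 60 min/hr = 31090.91 mcg/hr
Rate = 31090.91 mcg/hr ÷ 148 mcg/mL = 210.0737 mL/hr
Time remaining = 102.9484 mL ÷ 210.0737 mL/hr = 0.4900585 hr

0.5 hours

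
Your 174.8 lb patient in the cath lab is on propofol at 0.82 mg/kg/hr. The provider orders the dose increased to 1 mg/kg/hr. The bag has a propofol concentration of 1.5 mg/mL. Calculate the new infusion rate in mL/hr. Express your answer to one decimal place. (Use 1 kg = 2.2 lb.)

Weight = 174.8 lb ÷ 2.2 lb/kg = 79.45455 kg
Dose = 1 mg/kg/hr × 79.45455 kg = 79.45455 mg/hr
Rate = 79.45455 mg/hr ÷ 1.5 mg/mL = 52.9697 mL/hr

53.0 mL/hr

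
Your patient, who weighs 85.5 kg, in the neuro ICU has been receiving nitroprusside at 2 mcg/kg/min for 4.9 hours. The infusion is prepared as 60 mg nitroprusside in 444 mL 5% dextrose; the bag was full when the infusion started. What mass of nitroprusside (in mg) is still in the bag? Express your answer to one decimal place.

9.7 mg

Dose = 2 mcg/kg/min × 85.5 kg = 171 mcg/min
171 mcg/min × 60 min/hr = 10260 mcg/hr
Concentration = 60 mg ÷ 444 mL = 0.1351351 mg/mL = 135.1351 mcg/mL
Rate = 10260 mcg/hr ÷ 135.1351 mcg/mL = 75.924 mL/hr
Volume infused = 75.924 mL/hr × 4.9 hr = 372.0276 mL
Volume remaining = 444 − 372.0276 = 71.9724 mL
Drug remaining = 71.9724 mL × 135.1351 mcg/mL = 9726 mcg = 9.726 mg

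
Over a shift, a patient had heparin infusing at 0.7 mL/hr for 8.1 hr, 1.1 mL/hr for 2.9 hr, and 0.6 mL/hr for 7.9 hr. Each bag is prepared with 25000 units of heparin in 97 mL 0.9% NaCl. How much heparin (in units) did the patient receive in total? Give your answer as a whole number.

Concentration = 25000 units ÷ 97 mL = 257.732 units/mL
Stage 1: 0.7 mL/hr × 8.1 hr = 5.67 mL → 5.67 mL × 257.732 units/mL = 1461.34 units
Stage 2: 1.1 mL/hr × 2.9 hr = 3.19 mL → 3.19 mL × 257.732 units/mL = 822.1649 units
Stage 3: 0.6 mL/hr × 7.9 hr = 4.74 mL → 4.74 mL × 257.732 units/mL = 1221.649 units
Total = 1461.34 + 822.1649 + 1221.649 = 3505.155 units

3505 units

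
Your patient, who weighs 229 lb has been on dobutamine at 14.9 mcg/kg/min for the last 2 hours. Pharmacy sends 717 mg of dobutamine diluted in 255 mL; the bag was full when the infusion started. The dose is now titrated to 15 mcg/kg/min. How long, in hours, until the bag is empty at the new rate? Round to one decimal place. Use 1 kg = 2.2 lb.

5.7 hours

Initial rate:
Weight = 229 lb ÷ 2.2 lb/kg = 104.0909 kg
Dose = 14.9 mcg/kg/min × 104.0909 kg = 1550.955 mcg/min
1550.955 mcg/min × 60 min/hr = 93057.27 mcg/hr
Concentration = 717 mg ÷ 255 mL = 2.811765 mg/mL = 2811.765 mcg/mL
Rate = 93057.27 mcg/hr ÷ 2811.765 mcg/mL = 33.09568 mL/hr
Volume infused so far = 33.09568 mL/hr × 2 hr = 66.19137 mL
Volume remaining = 255 − 66.19137 = 188.8086 mL
New rate:
Dose = 15 mcg/kg/min × 104.0909 kg = 1561.364 mcg/min
1561.364 mcg/min × 60 min/hr = 93681.82 mcg/hr
Rate = 93681.82 mcg/hr ÷ 2811.765 mcg/mL = 33.3178 mL/hr
Time remaining = 188.8086 mL ÷ 33.3178 mL/hr = 5.6669 hr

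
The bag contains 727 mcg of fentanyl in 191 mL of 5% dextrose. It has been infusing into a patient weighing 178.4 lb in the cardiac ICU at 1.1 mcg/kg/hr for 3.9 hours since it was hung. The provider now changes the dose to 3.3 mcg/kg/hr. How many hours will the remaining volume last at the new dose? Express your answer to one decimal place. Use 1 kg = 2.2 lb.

1.4 hours

Initial rate:
Weight = 178.4 lb ÷ 2.2 lb/kg = 81.09091 kg
Dose = 1.1 mcg/kg/hr × 81.09091 kg = 89.2 mcg/hr
Concentration = 727 mcg ÷ 191 mL = 3.806283 mcg/mL
Rate = 89.2 mcg/hr ÷ 3.806283 mcg/mL = 23.43494 mL/hr
Volume infused so far = 23.43494 mL/hr × 3.9 hr = 91.39626 mL
Volume remaining = 191 − 91.39626 = 99.60374 mL
New rate:
Dose = 3.3 mcg/kg/hr × 81.09091 kg = 267.6 mcg/hr
Rate = 267.6 mcg/hr ÷ 3.806283 mcg/mL = 70.30481 mL/hr
Time remaining = 99.60374 mL ÷ 70.30481 mL/hr = 1.416741 hr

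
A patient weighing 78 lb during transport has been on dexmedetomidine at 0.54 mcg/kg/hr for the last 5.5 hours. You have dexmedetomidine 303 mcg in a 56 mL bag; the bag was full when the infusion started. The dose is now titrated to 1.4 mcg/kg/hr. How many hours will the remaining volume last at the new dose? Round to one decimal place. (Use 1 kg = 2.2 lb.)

4.0 hours

Initial rate:
Weight = 78 lb ÷ 2.2 lb/kg = 35.45455 kg
Dose = 0.54 mcg/kg/hr × 35.45455 kg = 19.14545 mcg/hr
Concentration = 303 mcg ÷ 56 mL = 5.410714 mcg/mL
Rate = 19.14545 mcg/hr ÷ 5.410714 mcg/mL = 3.538434 mL/hr
Volume infused so far = 3.538434 mL/hr × 5.5 hr = 19.46139 mL
Volume remaining = 56 − 19.46139 = 36.53861 mL
New rate:
Dose = 1.4 mcg/kg/hr × 35.45455 kg = 49.63636 mcg/hr
Rate = 49.63636 mcg/hr ÷ 5.410714 mcg/mL = 9.173717 mL/hr
Time remaining = 36.53861 mL ÷ 9.173717 mL/hr = 3.982967 hr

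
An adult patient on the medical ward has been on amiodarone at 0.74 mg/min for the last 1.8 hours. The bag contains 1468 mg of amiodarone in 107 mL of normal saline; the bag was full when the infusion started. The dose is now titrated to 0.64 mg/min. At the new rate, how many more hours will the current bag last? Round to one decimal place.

Initial rate:
0.74 mg/min × 60 min/hr = 44.4 mg/hr
Concentration = 1468 mg ÷ 107 mL = 13.71963 mg/mL
Rate = 44.4 mg/hr ÷ 13.71963 mg/mL = 3.23624 mL/hr
Volume infused so far = 3.23624 mL/hr × 1.8 hr = 5.825232 mL
Volume remaining = 107 − 5.825232 = 101.1748 mL
New rate:
0.64 mg/min × 60 min/hr = 38.4 mg/hr
Rate = 38.4 mg/hr ÷ 13.71963 mg/mL = 2.79891 mL/hr
Time remaining = 101.1748 mL ÷ 2.79891 mL/hr = 36.14792 hr

36.1 hours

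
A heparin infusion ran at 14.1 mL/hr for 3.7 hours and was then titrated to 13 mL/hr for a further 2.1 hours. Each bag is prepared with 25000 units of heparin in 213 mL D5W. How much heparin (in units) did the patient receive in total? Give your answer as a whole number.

9327 units

Concentration = 25000 units ÷ 213 mL = 117.3709 units/mL
Stage 1: 14.1 mL/hr × 3.7 hr = 52.17 mL → 52.17 mL × 117.3709 units/mL = 6123.239 units
Stage 2: 13 mL/hr × 2.1 hr = 27.3 mL → 27.3 mL × 117.3709 units/mL = 3204.225 units
Total = 6123.239 + 3204.225 = 9327.465 units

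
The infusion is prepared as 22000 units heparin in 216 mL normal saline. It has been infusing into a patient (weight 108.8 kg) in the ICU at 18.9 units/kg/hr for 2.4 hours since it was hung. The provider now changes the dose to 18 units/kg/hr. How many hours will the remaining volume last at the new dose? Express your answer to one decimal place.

Initial rate:
Dose = 18.9 units/kg/hr × 108.8 kg = 2056.32 units/hr
Concentration = 22000 units ÷ 216 mL = 101.8519 units/mL
Rate = 2056.32 units/hr ÷ 101.8519 units/mL = 20.18932 mL/hr
Volume infused so far = 20.18932 mL/hr × 2.4 hr = 48.45438 mL
Volume remaining = 216 − 48.45438 = 167.5456 mL
New rate:
Dose = 18 units/kg/hr × 108.8 kg = 1958.4 units/hr
Rate = 1958.4 units/hr ÷ 101.8519 units/mL = 19.22793 mL/hr
Time remaining = 167.5456 mL ÷ 19.22793 mL/hr = 8.71366 hr

8.7 hours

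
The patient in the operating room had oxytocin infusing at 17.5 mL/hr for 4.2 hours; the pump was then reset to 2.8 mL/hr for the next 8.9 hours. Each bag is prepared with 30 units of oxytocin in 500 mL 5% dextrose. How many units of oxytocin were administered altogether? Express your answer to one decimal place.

5.9 units

Concentration = 30 units ÷ 500 mL = 0.06 units/mL
Stage 1: 17.5 mL/hr × 4.2 hr = 73.5 mL → 73.5 mL × 0.06 units/mL = 4.41 units
Stage 2: 2.8 mL/hr × 8.9 hr = 24.92 mL → 24.92 mL × 0.06 units/mL = 1.4952 units
Total = 4.41 + 1.4952 = 5.9052 units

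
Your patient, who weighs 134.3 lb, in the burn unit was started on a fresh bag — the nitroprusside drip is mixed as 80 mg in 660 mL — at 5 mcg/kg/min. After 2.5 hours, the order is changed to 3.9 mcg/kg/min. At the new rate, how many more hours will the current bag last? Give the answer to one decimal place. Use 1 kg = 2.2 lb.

Initial rate:
Weight = 134.3 lb ÷ 2.2 lb/kg = 61.04545 kg
Dose = 5 mcg/kg/min × 61.04545 kg = 305.2273 mcg/min
305.2273 mcg/min × 60 min/hr = 18313.64 mcg/hr
Concentration = 80 mg ÷ 660 mL = 0.1212121 mg/mL = 121.2121 mcg/mL
Rate = 18313.64 mcg/hr ÷ 121.2121 mcg/mL = 151.0875 mL/hr
Volume infused so far = 151.0875 mL/hr × 2.5 hr = 377.7188 mL
Volume remaining = 660 − 377.7188 = 282.2812 mL
New rate:
Dose = 3.9 mcg/kg/min × 61.04545 kg = 238.0773 mcg/min
238.0773 mcg/min × 60 min/hr = 14284.64 mcg/hr
Rate = 14284.64 mcg/hr ÷ 121.2121 mcg/mL = 117.8482 mL/hr
Time remaining = 282.2812 mL ÷ 117.8482 mL/hr = 2.395294 hr

2.4 hours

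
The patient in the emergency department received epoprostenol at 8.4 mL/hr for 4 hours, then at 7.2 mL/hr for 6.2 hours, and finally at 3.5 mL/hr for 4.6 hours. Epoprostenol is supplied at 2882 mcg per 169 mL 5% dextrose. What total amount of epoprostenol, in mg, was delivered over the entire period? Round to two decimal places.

Concentration = 2882 mcg ÷ 169 mL = 17.05325 mcg/mL
Stage 1: 8.4 mL/hr × 4 hr = 33.6 mL → 33.6 mL × 17.05325 mcg/mL = 572.9893 mcg
Stage 2: 7.2 mL/hr × 6.2 hr = 44.64 mL → 44.64 mL × 17.05325 mcg/mL = 761.2573 mcg
Stage 3: 3.5 mL/hr × 4.6 hr = 16.1 mL → 16.1 mL × 17.05325 mcg/mL = 274.5574 mcg
Total = 572.9893 + 761.2573 + 274.5574 = 1608.804 mcg = 1.608804 mg

1.61 mg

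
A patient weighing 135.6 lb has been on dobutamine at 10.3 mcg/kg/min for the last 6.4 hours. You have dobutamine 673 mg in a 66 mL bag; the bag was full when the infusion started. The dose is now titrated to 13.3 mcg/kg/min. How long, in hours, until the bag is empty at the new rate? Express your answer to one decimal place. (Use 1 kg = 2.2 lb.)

8.7 hours

Initial rate:
Weight = 135.6 lb ÷ 2.2 lb/kg = 61.63636 kg
Dose = 10.3 mcg/kg/min × 61.63636 kg = 634.8545 mcg/min
634.8545 mcg/min × 60 min/hr = 38091.27 mcg/hr
Concentration = 673 mg ÷ 66 mL = 10.19697 mg/mL = 10196.97 mcg/mL
Rate = 38091.27 mcg/hr ÷ 10196.97 mcg/mL = 3.735548 mL/hr
Volume infused so far = 3.735548 mL/hr × 6.4 hr = 23.90751 mL
Volume remaining = 66 − 23.90751 = 42.09249 mL
New rate:
Dose = 13.3 mcg/kg/min × 61.63636 kg = 819.7636 mcg/min
819.7636 mcg/min × 60 min/hr = 49185.82 mcg/hr
Rate = 49185.82 mcg/hr ÷ 10196.97 mcg/mL = 4.823572 mL/hr
Time remaining = 42.09249 mL ÷ 4.823572 mL/hr = 8.726415 hr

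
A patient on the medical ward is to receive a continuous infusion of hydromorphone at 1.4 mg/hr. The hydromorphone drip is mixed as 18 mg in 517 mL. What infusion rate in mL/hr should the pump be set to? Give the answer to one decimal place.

40.2 mL/hr

Concentration = 18 mg ÷ 517 mL = 0.03481625 mg/mL
Rate = 1.4 mg/hr ÷ 0.03481625 mg/mL = 40.21111 mL/hr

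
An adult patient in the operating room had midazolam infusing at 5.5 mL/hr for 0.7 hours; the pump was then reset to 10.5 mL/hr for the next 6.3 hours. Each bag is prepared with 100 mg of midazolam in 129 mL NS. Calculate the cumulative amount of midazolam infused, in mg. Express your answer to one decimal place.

54.3 mg

Concentration = 100 mg ÷ 129 mL = 0.7751938 mg/mL
Stage 1: 5.5 mL/hr × 0.7 hr = 3.85 mL → 3.85 mL × 0.7751938 mg/mL = 2.984496 mg
Stage 2: 10.5 mL/hr × 6.3 hr = 66.15 mL → 66.15 mL × 0.7751938 mg/mL = 51.27907 mg
Total = 2.984496 + 51.27907 = 54.26357 mg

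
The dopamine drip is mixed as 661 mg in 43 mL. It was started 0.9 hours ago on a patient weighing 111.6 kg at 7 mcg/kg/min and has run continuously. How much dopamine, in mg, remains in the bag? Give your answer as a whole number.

Dose = 7 mcg/kg/min × 111.6 kg = 781.2 mcg/min
781.2 mcg/min × 60 min/hr = 46872 mcg/hr
Concentration = 661 mg ÷ 43 mL = 15.37209 mg/mL = 15372.09 mcg/mL
Rate = 46872 mcg/hr ÷ 15372.09 mcg/mL = 3.049162 mL/hr
Volume infused = 3.049162 mL/hr × 0.9 hr = 2.744246 mL
Volume remaining = 43 − 2.744246 = 40.25575 mL
Drug remaining = 40.25575 mL × 15372.09 mcg/mL = 618815.2 mcg = 618.8152 mg

619 mg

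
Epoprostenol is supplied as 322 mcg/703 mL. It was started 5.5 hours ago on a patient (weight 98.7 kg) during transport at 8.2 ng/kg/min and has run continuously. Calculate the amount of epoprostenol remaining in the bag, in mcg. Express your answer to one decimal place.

Dose = 8.2 ng/kg/min × 98.7 kg = 809.34 ng/min
809.34 ng/min × 60 min/hr = 48560.4 ng/hr
Concentration = 322 mcg ÷ 703 mL = 0.458037 mcg/mL = 458.037 ng/mL
Rate = 48560.4 ng/hr ÷ 458.037 ng/mL = 106.0185 mL/hr
Volume infused = 106.0185 mL/hr × 5.5 hr = 583.1018 mL
Volume remaining = 703 − 583.1018 = 119.8982 mL
Drug remaining = 119.8982 mL × 458.037 ng/mL = 54917.8 ng = 54.9178 mcg

54.9 mcg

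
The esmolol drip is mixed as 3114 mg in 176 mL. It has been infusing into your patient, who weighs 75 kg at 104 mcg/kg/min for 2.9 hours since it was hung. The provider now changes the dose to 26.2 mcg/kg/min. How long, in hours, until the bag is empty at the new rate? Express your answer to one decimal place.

Initial rate:
Dose = 104 mcg/kg/min × 75 kg = 7800 mcg/min
7800 mcg/min × 60 min/hr = 468000 mcg/hr
Concentration = 3114 mg ÷ 176 mL = 17.69318 mg/mL = 17693.18 mcg/mL
Rate = 468000 mcg/hr ÷ 17693.18 mcg/mL = 26.45087 mL/hr
Volume infused so far = 26.45087 mL/hr × 2.9 hr = 76.70751 mL
Volume remaining = 176 − 76.70751 = 99.29249 mL
New rate:
Dose = 26.2 mcg/kg/min × 75 kg = 1965 mcg/min
1965 mcg/min × 60 min/hr = 117900 mcg/hr
Rate = 117900 mcg/hr ÷ 17693.18 mcg/mL = 6.663584 mL/hr
Time remaining = 99.29249 mL ÷ 6.663584 mL/hr = 14.90076 hr

14.9 hours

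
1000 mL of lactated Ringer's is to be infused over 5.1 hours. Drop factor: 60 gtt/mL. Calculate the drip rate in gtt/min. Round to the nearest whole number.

196 gtt/min

1000 mL ÷ (5.1 hr × 60 = 306 min) = 3.267974 mL/min
3.267974 mL/min × 60 gtt/mL = 196.0784 gtt/min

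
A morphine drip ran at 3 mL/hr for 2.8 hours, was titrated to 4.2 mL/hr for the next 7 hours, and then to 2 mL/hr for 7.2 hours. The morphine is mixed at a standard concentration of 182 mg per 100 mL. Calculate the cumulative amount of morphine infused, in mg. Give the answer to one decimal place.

95.0 mg

Concentration = 182 mg ÷ 100 mL = 1.82 mg/mL
Stage 1: 3 mL/hr × 2.8 hr = 8.4 mL → 8.4 mL × 1.82 mg/mL = 15.288 mg
Stage 2: 4.2 mL/hr × 7 hr = 29.4 mL → 29.4 mL × 1.82 mg/mL = 53.508 mg
Stage 3: 2 mL/hr × 7.2 hr = 14.4 mL → 14.4 mL × 1.82 mg/mL = 26.208 mg
Total = 15.288 + 53.508 + 26.208 = 95.004 mg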